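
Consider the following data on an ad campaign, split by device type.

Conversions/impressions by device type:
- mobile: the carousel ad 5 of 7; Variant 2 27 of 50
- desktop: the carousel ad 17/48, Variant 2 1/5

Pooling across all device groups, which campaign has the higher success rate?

Variant 2

Mobile: the carousel ad 5/7 = 71.4%, Variant 2 27/50 = 54.0% → the carousel ad
Desktop: the carousel ad 17/48 = 35.4%, Variant 2 1/5 = 20.0% → the carousel ad
Overall: the carousel ad 22/55 = 40.0%, Variant 2 28/55 = 50.9% → Variant 2
(The carousel ad wins every device group but Variant 2 wins overall — the carousel ad's impressions skew toward the low-rate desktop group.)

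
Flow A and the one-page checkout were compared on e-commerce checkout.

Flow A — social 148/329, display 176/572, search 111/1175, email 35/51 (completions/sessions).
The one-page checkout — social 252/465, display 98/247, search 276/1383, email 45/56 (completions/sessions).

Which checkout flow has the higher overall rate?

Social: Flow A 148/329 = 45.0%, the one-page checkout 252/465 = 54.2% → the one-page checkout
Display: Flow A 176/572 = 30.8%, the one-page checkout 98/247 = 39.7% → the one-page checkout
Search: Flow A 111/1175 = 9.4%, the one-page checkout 276/1383 = 20.0% → the one-page checkout
Email: Flow A 35/51 = 68.6%, the one-page checkout 45/56 = 80.4% → the one-page checkout
Overall: Flow A 470/2127 = 22.1%, the one-page checkout 671/2151 = 31.2% → the one-page checkout

the one-page checkout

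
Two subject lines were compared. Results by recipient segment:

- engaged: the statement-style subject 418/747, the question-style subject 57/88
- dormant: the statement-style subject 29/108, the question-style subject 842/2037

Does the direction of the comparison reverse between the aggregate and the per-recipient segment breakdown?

Engaged: the statement-style subject 418/747 = 56.0%, the question-style subject 57/88 = 64.8% → the question-style subject
Dormant: the statement-style subject 29/108 = 26.9%, the question-style subject 842/2037 = 41.3% → the question-style subject
Overall: the statement-style subject 447/855 = 52.3%, the question-style subject 899/2125 = 42.3% → the statement-style subject
The question-style subject wins each recipient group but the statement-style subject wins overall — the comparison reverses. The question-style subject's sends skew toward dormant, which has a lower base rate.

Yes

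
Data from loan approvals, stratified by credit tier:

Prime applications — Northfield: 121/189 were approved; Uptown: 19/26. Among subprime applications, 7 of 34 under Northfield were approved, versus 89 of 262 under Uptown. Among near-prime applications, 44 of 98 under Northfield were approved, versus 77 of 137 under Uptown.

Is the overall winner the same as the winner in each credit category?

No

Prime: Northfield 121/189 = 64.0%, Uptown 19/26 = 73.1% → Uptown
Subprime: Northfield 7/34 = 20.6%, Uptown 89/262 = 34.0% → Uptown
Near-prime: Northfield 44/98 = 44.9%, Uptown 77/137 = 56.2% → Uptown
Overall: Northfield 172/321 = 53.6%, Uptown 185/425 = 43.5% → Northfield
Uptown wins each credit group but Northfield wins overall — the comparison reverses. Uptown's applications skew toward subprime, which has a lower base rate.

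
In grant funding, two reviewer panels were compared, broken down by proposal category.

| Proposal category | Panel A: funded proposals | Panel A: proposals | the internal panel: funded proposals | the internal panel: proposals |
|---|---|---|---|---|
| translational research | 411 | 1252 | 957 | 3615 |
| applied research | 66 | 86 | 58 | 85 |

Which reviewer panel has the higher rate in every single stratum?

Translational research: Panel A 411/1252 = 32.8%, the internal panel 957/3615 = 26.5% → Panel A
Applied research: Panel A 66/86 = 76.7%, the internal panel 58/85 = 68.2% → Panel A
Panel A has the higher rate in both groups.

Panel A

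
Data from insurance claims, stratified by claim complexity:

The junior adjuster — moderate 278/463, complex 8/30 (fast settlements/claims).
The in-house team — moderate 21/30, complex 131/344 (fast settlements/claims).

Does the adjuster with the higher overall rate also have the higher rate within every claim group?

No

Moderate: the junior adjuster 278/463 = 60.0%, the in-house team 21/30 = 70.0% → the in-house team
Complex: the junior adjuster 8/30 = 26.7%, the in-house team 131/344 = 38.1% → the in-house team
Overall: the junior adjuster 286/493 = 58.0%, the in-house team 152/374 = 40.6% → the junior adjuster
The in-house team wins each claim group but the junior adjuster wins overall — the comparison reverses. The in-house team's claims skew toward complex, which has a lower base rate.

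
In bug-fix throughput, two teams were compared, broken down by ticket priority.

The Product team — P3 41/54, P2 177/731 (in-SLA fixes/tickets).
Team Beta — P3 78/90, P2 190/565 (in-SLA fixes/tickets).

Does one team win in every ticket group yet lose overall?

No

P3: the Product team 41/54 = 75.9%, Team Beta 78/90 = 86.7% → Team Beta
P2: the Product team 177/731 = 24.2%, Team Beta 190/565 = 33.6% → Team Beta
Overall: the Product team 218/785 = 27.8%, Team Beta 268/655 = 40.9% → Team Beta
Team Beta wins overall and in every ticket group — no reversal.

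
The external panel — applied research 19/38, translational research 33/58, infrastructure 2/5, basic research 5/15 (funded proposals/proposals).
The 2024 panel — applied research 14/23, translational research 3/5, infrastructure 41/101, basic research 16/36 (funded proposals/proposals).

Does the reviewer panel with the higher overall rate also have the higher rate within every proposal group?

Applied research: the external panel 19/38 = 50.0%, the 2024 panel 14/23 = 60.9% → the 2024 panel
Translational research: the external panel 33/58 = 56.9%, the 2024 panel 3/5 = 60.0% → the 2024 panel
Infrastructure: the external panel 2/5 = 40.0%, the 2024 panel 41/101 = 40.6% → the 2024 panel
Basic research: the external panel 5/15 = 33.3%, the 2024 panel 16/36 = 44.4% → the 2024 panel
Overall: the external panel 59/116 = 50.9%, the 2024 panel 74/165 = 44.8% → the external panel
The 2024 panel wins each proposal group but the external panel wins overall — the comparison reverses. The 2024 panel's proposals skew toward infrastructure, which has a lower base rate.

No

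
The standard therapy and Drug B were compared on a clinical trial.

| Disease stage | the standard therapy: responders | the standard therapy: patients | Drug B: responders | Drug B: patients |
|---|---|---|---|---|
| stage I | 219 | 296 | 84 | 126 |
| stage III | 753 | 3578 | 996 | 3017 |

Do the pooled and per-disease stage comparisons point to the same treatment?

Stage I: the standard therapy 219/296 = 74.0%, Drug B 84/126 = 66.7% → the standard therapy
Stage III: the standard therapy 753/3578 = 21.0%, Drug B 996/3017 = 33.0% → Drug B
Overall: the standard therapy 972/3874 = 25.1%, Drug B 1080/3143 = 34.4% → Drug B
Neither sweeps: the standard therapy wins 1 of 2 groups, Drug B wins 1. Drug B wins overall but not every group — no Simpson reversal.

No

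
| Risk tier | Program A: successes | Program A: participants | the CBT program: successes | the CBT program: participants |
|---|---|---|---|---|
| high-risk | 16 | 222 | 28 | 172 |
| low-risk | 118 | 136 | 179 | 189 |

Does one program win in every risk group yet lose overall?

No

High-risk: Program A 16/222 = 7.2%, the CBT program 28/172 = 16.3% → the CBT program
Low-risk: Program A 118/136 = 86.8%, the CBT program 179/189 = 94.7% → the CBT program
Overall: Program A 134/358 = 37.4%, the CBT program 207/361 = 57.3% → the CBT program
The CBT program wins overall and in every risk group — no reversal.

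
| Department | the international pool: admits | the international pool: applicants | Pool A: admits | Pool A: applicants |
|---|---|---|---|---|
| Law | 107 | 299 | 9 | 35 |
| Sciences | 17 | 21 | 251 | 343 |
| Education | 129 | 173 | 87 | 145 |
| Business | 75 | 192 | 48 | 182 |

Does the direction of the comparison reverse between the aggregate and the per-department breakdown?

Law: the international pool 107/299 = 35.8%, Pool A 9/35 = 25.7% → the international pool
Sciences: the international pool 17/21 = 81.0%, Pool A 251/343 = 73.2% → the international pool
Education: the international pool 129/173 = 74.6%, Pool A 87/145 = 60.0% → the international pool
Business: the international pool 75/192 = 39.1%, Pool A 48/182 = 26.4% → the international pool
Overall: the international pool 328/685 = 47.9%, Pool A 395/705 = 56.0% → Pool A
The international pool wins each department group but Pool A wins overall — the comparison reverses. The international pool's applicants skew toward Law, which has a lower base rate.

Yes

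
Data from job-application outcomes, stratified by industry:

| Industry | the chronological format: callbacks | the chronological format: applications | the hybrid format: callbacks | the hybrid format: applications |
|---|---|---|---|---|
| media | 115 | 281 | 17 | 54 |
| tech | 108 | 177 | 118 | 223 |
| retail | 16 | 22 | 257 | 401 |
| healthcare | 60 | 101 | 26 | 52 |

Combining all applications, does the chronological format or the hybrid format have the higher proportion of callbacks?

Media: the chronological format 115/281 = 40.9%, the hybrid format 17/54 = 31.5% → the chronological format
Tech: the chronological format 108/177 = 61.0%, the hybrid format 118/223 = 52.9% → the chronological format
Retail: the chronological format 16/22 = 72.7%, the hybrid format 257/401 = 64.1% → the chronological format
Healthcare: the chronological format 60/101 = 59.4%, the hybrid format 26/52 = 50.0% → the chronological format
Overall: the chronological format 299/581 = 51.5%, the hybrid format 418/730 = 57.3% → the hybrid format
(The chronological format wins every industry group but the hybrid format wins overall — the chronological format's applications skew toward the low-rate media group.)

the hybrid format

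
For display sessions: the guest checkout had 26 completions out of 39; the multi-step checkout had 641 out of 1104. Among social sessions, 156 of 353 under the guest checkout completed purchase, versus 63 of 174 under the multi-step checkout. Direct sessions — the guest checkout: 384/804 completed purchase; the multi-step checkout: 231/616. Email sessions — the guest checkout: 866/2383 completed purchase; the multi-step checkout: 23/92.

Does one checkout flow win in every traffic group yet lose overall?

Yes

Display: the guest checkout 26/39 = 66.7%, the multi-step checkout 641/1104 = 58.1% → the guest checkout
Social: the guest checkout 156/353 = 44.2%, the multi-step checkout 63/174 = 36.2% → the guest checkout
Direct: the guest checkout 384/804 = 47.8%, the multi-step checkout 231/616 = 37.5% → the guest checkout
Email: the guest checkout 866/2383 = 36.3%, the multi-step checkout 23/92 = 25.0% → the guest checkout
Overall: the guest checkout 1432/3579 = 40.0%, the multi-step checkout 958/1986 = 48.2% → the multi-step checkout
The guest checkout wins each traffic group but the multi-step checkout wins overall — the comparison reverses. The guest checkout's sessions skew toward email, which has a lower base rate.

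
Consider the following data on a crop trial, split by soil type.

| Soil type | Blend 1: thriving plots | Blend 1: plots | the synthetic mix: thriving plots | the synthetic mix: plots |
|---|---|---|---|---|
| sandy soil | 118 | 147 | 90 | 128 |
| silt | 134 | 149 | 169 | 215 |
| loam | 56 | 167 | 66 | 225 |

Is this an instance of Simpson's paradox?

Sandy soil: Blend 1 118/147 = 80.3%, the synthetic mix 90/128 = 70.3% → Blend 1
Silt: Blend 1 134/149 = 89.9%, the synthetic mix 169/215 = 78.6% → Blend 1
Loam: Blend 1 56/167 = 33.5%, the synthetic mix 66/225 = 29.3% → Blend 1
Overall: Blend 1 308/463 = 66.5%, the synthetic mix 325/568 = 57.2% → Blend 1
Blend 1 wins overall and in every soil group — no reversal.

No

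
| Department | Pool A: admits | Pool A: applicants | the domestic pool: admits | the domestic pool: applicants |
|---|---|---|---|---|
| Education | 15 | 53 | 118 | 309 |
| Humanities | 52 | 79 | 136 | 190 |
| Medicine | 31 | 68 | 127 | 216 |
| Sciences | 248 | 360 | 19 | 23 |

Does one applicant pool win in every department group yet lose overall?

Yes

Education: Pool A 15/53 = 28.3%, the domestic pool 118/309 = 38.2% → the domestic pool
Humanities: Pool A 52/79 = 65.8%, the domestic pool 136/190 = 71.6% → the domestic pool
Medicine: Pool A 31/68 = 45.6%, the domestic pool 127/216 = 58.8% → the domestic pool
Sciences: Pool A 248/360 = 68.9%, the domestic pool 19/23 = 82.6% → the domestic pool
Overall: Pool A 346/560 = 61.8%, the domestic pool 400/738 = 54.2% → Pool A
The domestic pool wins each department group but Pool A wins overall — the comparison reverses. The domestic pool's applicants skew toward Education, which has a lower base rate.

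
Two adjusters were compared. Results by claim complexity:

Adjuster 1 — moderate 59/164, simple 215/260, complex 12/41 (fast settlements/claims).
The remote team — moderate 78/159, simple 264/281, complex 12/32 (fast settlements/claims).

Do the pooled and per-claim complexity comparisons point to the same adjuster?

Yes

Moderate: Adjuster 1 59/164 = 36.0%, the remote team 78/159 = 49.1% → the remote team
Simple: Adjuster 1 215/260 = 82.7%, the remote team 264/281 = 94.0% → the remote team
Complex: Adjuster 1 12/41 = 29.3%, the remote team 12/32 = 37.5% → the remote team
Overall: Adjuster 1 286/465 = 61.5%, the remote team 354/472 = 75.0% → the remote team
The remote team wins overall and in every claim group — no reversal.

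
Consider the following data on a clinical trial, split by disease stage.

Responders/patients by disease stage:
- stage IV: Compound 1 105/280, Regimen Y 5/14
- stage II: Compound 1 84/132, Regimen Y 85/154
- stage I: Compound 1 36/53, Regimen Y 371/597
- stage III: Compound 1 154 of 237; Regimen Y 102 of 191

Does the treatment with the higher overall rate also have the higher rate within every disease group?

No

Stage IV: Compound 1 105/280 = 37.5%, Regimen Y 5/14 = 35.7% → Compound 1
Stage II: Compound 1 84/132 = 63.6%, Regimen Y 85/154 = 55.2% → Compound 1
Stage I: Compound 1 36/53 = 67.9%, Regimen Y 371/597 = 62.1% → Compound 1
Stage III: Compound 1 154/237 = 65.0%, Regimen Y 102/191 = 53.4% → Compound 1
Overall: Compound 1 379/702 = 54.0%, Regimen Y 563/956 = 58.9% → Regimen Y
Compound 1 wins each disease group but Regimen Y wins overall — the comparison reverses. Compound 1's patients skew toward stage IV, which has a lower base rate.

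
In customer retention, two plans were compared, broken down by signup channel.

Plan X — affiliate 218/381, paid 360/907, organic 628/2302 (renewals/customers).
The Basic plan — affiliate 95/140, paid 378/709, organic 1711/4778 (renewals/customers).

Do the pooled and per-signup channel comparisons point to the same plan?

Affiliate: Plan X 218/381 = 57.2%, the Basic plan 95/140 = 67.9% → the Basic plan
Paid: Plan X 360/907 = 39.7%, the Basic plan 378/709 = 53.3% → the Basic plan
Organic: Plan X 628/2302 = 27.3%, the Basic plan 1711/4778 = 35.8% → the Basic plan
Overall: Plan X 1206/3590 = 33.6%, the Basic plan 2184/5627 = 38.8% → the Basic plan
The Basic plan wins overall and in every signup group — no reversal.

Yes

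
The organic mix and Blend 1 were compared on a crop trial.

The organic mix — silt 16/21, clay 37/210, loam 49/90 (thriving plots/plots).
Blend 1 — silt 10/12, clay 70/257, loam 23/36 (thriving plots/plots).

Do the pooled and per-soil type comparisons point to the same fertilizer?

Yes

Silt: the organic mix 16/21 = 76.2%, Blend 1 10/12 = 83.3% → Blend 1
Clay: the organic mix 37/210 = 17.6%, Blend 1 70/257 = 27.2% → Blend 1
Loam: the organic mix 49/90 = 54.4%, Blend 1 23/36 = 63.9% → Blend 1
Overall: the organic mix 102/321 = 31.8%, Blend 1 103/305 = 33.8% → Blend 1
Blend 1 wins overall and in every soil group — no reversal.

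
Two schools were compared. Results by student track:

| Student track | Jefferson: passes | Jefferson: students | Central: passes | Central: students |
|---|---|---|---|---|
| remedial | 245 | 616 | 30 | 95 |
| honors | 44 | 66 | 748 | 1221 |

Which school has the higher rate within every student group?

Remedial: Jefferson 245/616 = 39.8%, Central 30/95 = 31.6% → Jefferson
Honors: Jefferson 44/66 = 66.7%, Central 748/1221 = 61.3% → Jefferson
Jefferson has the higher rate in both groups.

Jefferson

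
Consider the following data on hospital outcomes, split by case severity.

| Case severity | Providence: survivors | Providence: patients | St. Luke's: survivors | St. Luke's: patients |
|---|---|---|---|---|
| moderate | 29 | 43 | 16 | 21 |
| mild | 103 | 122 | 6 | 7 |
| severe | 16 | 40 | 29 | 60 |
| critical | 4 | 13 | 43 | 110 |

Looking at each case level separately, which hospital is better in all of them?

Moderate: Providence 29/43 = 67.4%, St. Luke's 16/21 = 76.2% → St. Luke's
Mild: Providence 103/122 = 84.4%, St. Luke's 6/7 = 85.7% → St. Luke's
Severe: Providence 16/40 = 40.0%, St. Luke's 29/60 = 48.3% → St. Luke's
Critical: Providence 4/13 = 30.8%, St. Luke's 43/110 = 39.1% → St. Luke's
St. Luke's has the higher rate in all 4 groups.

St. Luke's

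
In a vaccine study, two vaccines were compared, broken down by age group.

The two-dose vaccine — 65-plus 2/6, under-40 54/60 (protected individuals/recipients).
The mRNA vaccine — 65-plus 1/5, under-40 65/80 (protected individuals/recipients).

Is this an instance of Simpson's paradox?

No

65-plus: the two-dose vaccine 2/6 = 33.3%, the mRNA vaccine 1/5 = 20.0% → the two-dose vaccine
Under-40: the two-dose vaccine 54/60 = 90.0%, the mRNA vaccine 65/80 = 81.2% → the two-dose vaccine
Overall: the two-dose vaccine 56/66 = 84.8%, the mRNA vaccine 66/85 = 77.6% → the two-dose vaccine
The two-dose vaccine wins overall and in every age group — no reversal.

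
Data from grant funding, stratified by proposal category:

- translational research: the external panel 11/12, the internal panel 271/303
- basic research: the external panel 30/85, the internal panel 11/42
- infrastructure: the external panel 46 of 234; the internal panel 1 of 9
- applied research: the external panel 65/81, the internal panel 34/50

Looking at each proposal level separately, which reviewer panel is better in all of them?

the external panel

Translational research: the external panel 11/12 = 91.7%, the internal panel 271/303 = 89.4% → the external panel
Basic research: the external panel 30/85 = 35.3%, the internal panel 11/42 = 26.2% → the external panel
Infrastructure: the external panel 46/234 = 19.7%, the internal panel 1/9 = 11.1% → the external panel
Applied research: the external panel 65/81 = 80.2%, the internal panel 34/50 = 68.0% → the external panel
The external panel has the higher rate in all 4 groups.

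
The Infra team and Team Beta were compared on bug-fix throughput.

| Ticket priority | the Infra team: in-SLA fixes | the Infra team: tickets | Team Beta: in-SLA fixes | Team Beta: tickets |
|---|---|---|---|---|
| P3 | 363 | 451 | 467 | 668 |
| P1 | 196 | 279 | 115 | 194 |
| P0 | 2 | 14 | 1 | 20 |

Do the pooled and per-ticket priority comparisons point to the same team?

Yes

P3: the Infra team 363/451 = 80.5%, Team Beta 467/668 = 69.9% → the Infra team
P1: the Infra team 196/279 = 70.3%, Team Beta 115/194 = 59.3% → the Infra team
P0: the Infra team 2/14 = 14.3%, Team Beta 1/20 = 5.0% → the Infra team
Overall: the Infra team 561/744 = 75.4%, Team Beta 583/882 = 66.1% → the Infra team
The Infra team wins overall and in every ticket group — no reversal.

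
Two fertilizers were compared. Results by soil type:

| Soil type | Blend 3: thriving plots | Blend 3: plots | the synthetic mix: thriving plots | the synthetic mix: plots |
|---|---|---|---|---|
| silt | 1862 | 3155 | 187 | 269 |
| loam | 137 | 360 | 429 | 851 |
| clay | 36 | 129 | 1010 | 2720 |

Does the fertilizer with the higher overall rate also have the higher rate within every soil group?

Silt: Blend 3 1862/3155 = 59.0%, the synthetic mix 187/269 = 69.5% → the synthetic mix
Loam: Blend 3 137/360 = 38.1%, the synthetic mix 429/851 = 50.4% → the synthetic mix
Clay: Blend 3 36/129 = 27.9%, the synthetic mix 1010/2720 = 37.1% → the synthetic mix
Overall: Blend 3 2035/3644 = 55.8%, the synthetic mix 1626/3840 = 42.3% → Blend 3
The synthetic mix wins each soil group but Blend 3 wins overall — the comparison reverses. The synthetic mix's plots skew toward clay, which has a lower base rate.

No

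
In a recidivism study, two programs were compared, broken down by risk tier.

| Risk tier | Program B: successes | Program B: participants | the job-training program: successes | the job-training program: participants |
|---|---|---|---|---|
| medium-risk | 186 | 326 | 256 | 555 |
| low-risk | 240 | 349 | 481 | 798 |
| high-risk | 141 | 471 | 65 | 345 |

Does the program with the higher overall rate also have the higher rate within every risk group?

Medium-risk: Program B 186/326 = 57.1%, the job-training program 256/555 = 46.1% → Program B
Low-risk: Program B 240/349 = 68.8%, the job-training program 481/798 = 60.3% → Program B
High-risk: Program B 141/471 = 29.9%, the job-training program 65/345 = 18.8% → Program B
Overall: Program B 567/1146 = 49.5%, the job-training program 802/1698 = 47.2% → Program B
Program B wins overall and in every risk group — no reversal.

Yes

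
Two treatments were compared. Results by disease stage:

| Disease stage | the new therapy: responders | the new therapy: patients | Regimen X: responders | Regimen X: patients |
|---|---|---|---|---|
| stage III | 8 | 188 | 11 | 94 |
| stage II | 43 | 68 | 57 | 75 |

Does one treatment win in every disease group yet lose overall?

Stage III: the new therapy 8/188 = 4.3%, Regimen X 11/94 = 11.7% → Regimen X
Stage II: the new therapy 43/68 = 63.2%, Regimen X 57/75 = 76.0% → Regimen X
Overall: the new therapy 51/256 = 19.9%, Regimen X 68/169 = 40.2% → Regimen X
Regimen X wins overall and in every disease group — no reversal.

No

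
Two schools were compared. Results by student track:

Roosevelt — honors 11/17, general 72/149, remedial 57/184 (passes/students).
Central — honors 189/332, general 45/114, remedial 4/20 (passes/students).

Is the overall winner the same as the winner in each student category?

No

Honors: Roosevelt 11/17 = 64.7%, Central 189/332 = 56.9% → Roosevelt
General: Roosevelt 72/149 = 48.3%, Central 45/114 = 39.5% → Roosevelt
Remedial: Roosevelt 57/184 = 31.0%, Central 4/20 = 20.0% → Roosevelt
Overall: Roosevelt 140/350 = 40.0%, Central 238/466 = 51.1% → Central
Roosevelt wins each student group but Central wins overall — the comparison reverses. Roosevelt's students skew toward remedial, which has a lower base rate.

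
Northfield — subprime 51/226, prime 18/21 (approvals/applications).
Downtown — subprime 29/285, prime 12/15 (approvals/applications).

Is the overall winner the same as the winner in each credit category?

Subprime: Northfield 51/226 = 22.6%, Downtown 29/285 = 10.2% → Northfield
Prime: Northfield 18/21 = 85.7%, Downtown 12/15 = 80.0% → Northfield
Overall: Northfield 69/247 = 27.9%, Downtown 41/300 = 13.7% → Northfield
Northfield wins overall and in every credit group — no reversal.

Yes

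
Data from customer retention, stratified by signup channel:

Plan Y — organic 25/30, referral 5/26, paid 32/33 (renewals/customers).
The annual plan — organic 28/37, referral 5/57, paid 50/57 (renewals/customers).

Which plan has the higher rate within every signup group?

Organic: Plan Y 25/30 = 83.3%, the annual plan 28/37 = 75.7% → Plan Y
Referral: Plan Y 5/26 = 19.2%, the annual plan 5/57 = 8.8% → Plan Y
Paid: Plan Y 32/33 = 97.0%, the annual plan 50/57 = 87.7% → Plan Y
Plan Y has the higher rate in all 3 groups.

Plan Y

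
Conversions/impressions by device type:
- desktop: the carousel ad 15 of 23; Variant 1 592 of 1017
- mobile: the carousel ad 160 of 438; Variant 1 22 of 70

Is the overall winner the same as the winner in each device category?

Desktop: the carousel ad 15/23 = 65.2%, Variant 1 592/1017 = 58.2% → the carousel ad
Mobile: the carousel ad 160/438 = 36.5%, Variant 1 22/70 = 31.4% → the carousel ad
Overall: the carousel ad 175/461 = 38.0%, Variant 1 614/1087 = 56.5% → Variant 1
The carousel ad wins each device group but Variant 1 wins overall — the comparison reverses. The carousel ad's impressions skew toward mobile, which has a lower base rate.

No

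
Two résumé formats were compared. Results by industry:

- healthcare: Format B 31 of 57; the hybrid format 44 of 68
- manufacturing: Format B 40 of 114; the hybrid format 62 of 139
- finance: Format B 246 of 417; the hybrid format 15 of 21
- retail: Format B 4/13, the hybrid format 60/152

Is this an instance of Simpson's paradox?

Yes

Healthcare: Format B 31/57 = 54.4%, the hybrid format 44/68 = 64.7% → the hybrid format
Manufacturing: Format B 40/114 = 35.1%, the hybrid format 62/139 = 44.6% → the hybrid format
Finance: Format B 246/417 = 59.0%, the hybrid format 15/21 = 71.4% → the hybrid format
Retail: Format B 4/13 = 30.8%, the hybrid format 60/152 = 39.5% → the hybrid format
Overall: Format B 321/601 = 53.4%, the hybrid format 181/380 = 47.6% → Format B
The hybrid format wins each industry group but Format B wins overall — the comparison reverses. The hybrid format's applications skew toward retail, which has a lower base rate.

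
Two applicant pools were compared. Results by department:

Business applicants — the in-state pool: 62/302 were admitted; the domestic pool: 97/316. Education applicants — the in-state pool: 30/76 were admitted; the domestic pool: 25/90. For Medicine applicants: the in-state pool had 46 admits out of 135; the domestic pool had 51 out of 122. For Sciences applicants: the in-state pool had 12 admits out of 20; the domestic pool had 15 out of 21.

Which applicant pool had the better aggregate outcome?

Business: the in-state pool 62/302 = 20.5%, the domestic pool 97/316 = 30.7% → the domestic pool
Education: the in-state pool 30/76 = 39.5%, the domestic pool 25/90 = 27.8% → the in-state pool
Medicine: the in-state pool 46/135 = 34.1%, the domestic pool 51/122 = 41.8% → the domestic pool
Sciences: the in-state pool 12/20 = 60.0%, the domestic pool 15/21 = 71.4% → the domestic pool
Overall: the in-state pool 150/533 = 28.1%, the domestic pool 188/549 = 34.2% → the domestic pool
(Neither sweeps every department group, but the domestic pool has the higher pooled rate.)

the domestic pool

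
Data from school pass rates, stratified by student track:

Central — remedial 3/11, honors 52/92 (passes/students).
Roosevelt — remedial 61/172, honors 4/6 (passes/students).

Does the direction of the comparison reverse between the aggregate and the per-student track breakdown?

Yes

Remedial: Central 3/11 = 27.3%, Roosevelt 61/172 = 35.5% → Roosevelt
Honors: Central 52/92 = 56.5%, Roosevelt 4/6 = 66.7% → Roosevelt
Overall: Central 55/103 = 53.4%, Roosevelt 65/178 = 36.5% → Central
Roosevelt wins each student group but Central wins overall — the comparison reverses. Roosevelt's students skew toward remedial, which has a lower base rate.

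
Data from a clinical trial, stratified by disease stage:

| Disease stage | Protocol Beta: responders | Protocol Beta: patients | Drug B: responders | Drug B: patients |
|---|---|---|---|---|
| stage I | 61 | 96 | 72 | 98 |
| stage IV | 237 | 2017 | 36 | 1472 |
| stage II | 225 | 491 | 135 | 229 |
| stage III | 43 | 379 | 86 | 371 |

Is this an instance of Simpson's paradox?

No

Stage I: Protocol Beta 61/96 = 63.5%, Drug B 72/98 = 73.5% → Drug B
Stage IV: Protocol Beta 237/2017 = 11.8%, Drug B 36/1472 = 2.4% → Protocol Beta
Stage II: Protocol Beta 225/491 = 45.8%, Drug B 135/229 = 59.0% → Drug B
Stage III: Protocol Beta 43/379 = 11.3%, Drug B 86/371 = 23.2% → Drug B
Overall: Protocol Beta 566/2983 = 19.0%, Drug B 329/2170 = 15.2% → Protocol Beta
Neither sweeps: Protocol Beta wins 1 of 4 groups, Drug B wins 3. Protocol Beta wins overall but not every group — no Simpson reversal.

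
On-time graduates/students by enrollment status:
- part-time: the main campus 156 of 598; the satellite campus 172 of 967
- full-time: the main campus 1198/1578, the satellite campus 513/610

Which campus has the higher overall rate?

the main campus

Part-time: the main campus 156/598 = 26.1%, the satellite campus 172/967 = 17.8% → the main campus
Full-time: the main campus 1198/1578 = 75.9%, the satellite campus 513/610 = 84.1% → the satellite campus
Overall: the main campus 1354/2176 = 62.2%, the satellite campus 685/1577 = 43.4% → the main campus
(Neither sweeps every enrollment group, but the main campus has the higher pooled rate.)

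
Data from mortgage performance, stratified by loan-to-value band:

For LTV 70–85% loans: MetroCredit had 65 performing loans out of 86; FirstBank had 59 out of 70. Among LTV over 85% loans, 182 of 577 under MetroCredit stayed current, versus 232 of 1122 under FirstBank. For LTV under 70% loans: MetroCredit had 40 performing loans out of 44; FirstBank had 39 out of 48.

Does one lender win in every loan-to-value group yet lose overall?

No

LTV 70–85%: MetroCredit 65/86 = 75.6%, FirstBank 59/70 = 84.3% → FirstBank
LTV over 85%: MetroCredit 182/577 = 31.5%, FirstBank 232/1122 = 20.7% → MetroCredit
LTV under 70%: MetroCredit 40/44 = 90.9%, FirstBank 39/48 = 81.2% → MetroCredit
Overall: MetroCredit 287/707 = 40.6%, FirstBank 330/1240 = 26.6% → MetroCredit
Neither sweeps: MetroCredit wins 2 of 3 groups, FirstBank wins 1. MetroCredit wins overall but not every group — no Simpson reversal.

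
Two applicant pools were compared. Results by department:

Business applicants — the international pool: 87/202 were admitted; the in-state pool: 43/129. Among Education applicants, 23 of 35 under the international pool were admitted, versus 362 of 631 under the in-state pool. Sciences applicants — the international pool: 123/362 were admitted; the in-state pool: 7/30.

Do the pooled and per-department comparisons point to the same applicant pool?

No

Business: the international pool 87/202 = 43.1%, the in-state pool 43/129 = 33.3% → the international pool
Education: the international pool 23/35 = 65.7%, the in-state pool 362/631 = 57.4% → the international pool
Sciences: the international pool 123/362 = 34.0%, the in-state pool 7/30 = 23.3% → the international pool
Overall: the international pool 233/599 = 38.9%, the in-state pool 412/790 = 52.2% → the in-state pool
The international pool wins each department group but the in-state pool wins overall — the comparison reverses. The international pool's applicants skew toward Sciences, which has a lower base rate.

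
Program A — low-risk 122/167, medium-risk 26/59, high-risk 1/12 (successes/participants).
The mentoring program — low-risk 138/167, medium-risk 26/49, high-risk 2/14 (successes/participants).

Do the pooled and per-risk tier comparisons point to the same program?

Low-risk: Program A 122/167 = 73.1%, the mentoring program 138/167 = 82.6% → the mentoring program
Medium-risk: Program A 26/59 = 44.1%, the mentoring program 26/49 = 53.1% → the mentoring program
High-risk: Program A 1/12 = 8.3%, the mentoring program 2/14 = 14.3% → the mentoring program
Overall: Program A 149/238 = 62.6%, the mentoring program 166/230 = 72.2% → the mentoring program
The mentoring program wins overall and in every risk group — no reversal.

Yes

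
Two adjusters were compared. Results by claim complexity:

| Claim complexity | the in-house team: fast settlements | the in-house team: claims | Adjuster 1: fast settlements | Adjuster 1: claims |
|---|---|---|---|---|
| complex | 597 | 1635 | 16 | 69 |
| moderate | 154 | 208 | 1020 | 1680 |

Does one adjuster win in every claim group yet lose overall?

Complex: the in-house team 597/1635 = 36.5%, Adjuster 1 16/69 = 23.2% → the in-house team
Moderate: the in-house team 154/208 = 74.0%, Adjuster 1 1020/1680 = 60.7% → the in-house team
Overall: the in-house team 751/1843 = 40.7%, Adjuster 1 1036/1749 = 59.2% → Adjuster 1
The in-house team wins each claim group but Adjuster 1 wins overall — the comparison reverses. The in-house team's claims skew toward complex, which has a lower base rate.

Yes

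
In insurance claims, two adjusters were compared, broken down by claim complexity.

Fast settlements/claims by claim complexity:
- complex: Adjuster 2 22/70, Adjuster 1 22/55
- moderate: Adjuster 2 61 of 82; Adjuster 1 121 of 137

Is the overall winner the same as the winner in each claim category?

Yes

Complex: Adjuster 2 22/70 = 31.4%, Adjuster 1 22/55 = 40.0% → Adjuster 1
Moderate: Adjuster 2 61/82 = 74.4%, Adjuster 1 121/137 = 88.3% → Adjuster 1
Overall: Adjuster 2 83/152 = 54.6%, Adjuster 1 143/192 = 74.5% → Adjuster 1
Adjuster 1 wins overall and in every claim group — no reversal.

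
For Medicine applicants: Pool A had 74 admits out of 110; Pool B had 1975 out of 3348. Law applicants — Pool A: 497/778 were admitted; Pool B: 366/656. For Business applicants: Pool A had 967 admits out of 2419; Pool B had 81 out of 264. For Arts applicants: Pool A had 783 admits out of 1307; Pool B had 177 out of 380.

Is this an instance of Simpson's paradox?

Medicine: Pool A 74/110 = 67.3%, Pool B 1975/3348 = 59.0% → Pool A
Law: Pool A 497/778 = 63.9%, Pool B 366/656 = 55.8% → Pool A
Business: Pool A 967/2419 = 40.0%, Pool B 81/264 = 30.7% → Pool A
Arts: Pool A 783/1307 = 59.9%, Pool B 177/380 = 46.6% → Pool A
Overall: Pool A 2321/4614 = 50.3%, Pool B 2599/4648 = 55.9% → Pool B
Pool A wins each department group but Pool B wins overall — the comparison reverses. Pool A's applicants skew toward Business, which has a lower base rate.

Yes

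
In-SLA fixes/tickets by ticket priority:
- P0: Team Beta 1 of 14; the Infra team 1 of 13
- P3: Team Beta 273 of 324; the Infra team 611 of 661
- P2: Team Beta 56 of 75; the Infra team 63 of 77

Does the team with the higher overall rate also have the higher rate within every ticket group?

P0: Team Beta 1/14 = 7.1%, the Infra team 1/13 = 7.7% → the Infra team
P3: Team Beta 273/324 = 84.3%, the Infra team 611/661 = 92.4% → the Infra team
P2: Team Beta 56/75 = 74.7%, the Infra team 63/77 = 81.8% → the Infra team
Overall: Team Beta 330/413 = 79.9%, the Infra team 675/751 = 89.9% → the Infra team
The Infra team wins overall and in every ticket group — no reversal.

Yes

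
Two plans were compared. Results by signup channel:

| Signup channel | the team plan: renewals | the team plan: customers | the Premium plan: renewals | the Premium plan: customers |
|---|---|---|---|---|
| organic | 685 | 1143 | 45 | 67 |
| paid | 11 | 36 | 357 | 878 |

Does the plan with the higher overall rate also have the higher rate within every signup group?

Organic: the team plan 685/1143 = 59.9%, the Premium plan 45/67 = 67.2% → the Premium plan
Paid: the team plan 11/36 = 30.6%, the Premium plan 357/878 = 40.7% → the Premium plan
Overall: the team plan 696/1179 = 59.0%, the Premium plan 402/945 = 42.5% → the team plan
The Premium plan wins each signup group but the team plan wins overall — the comparison reverses. The Premium plan's customers skew toward paid, which has a lower base rate.

No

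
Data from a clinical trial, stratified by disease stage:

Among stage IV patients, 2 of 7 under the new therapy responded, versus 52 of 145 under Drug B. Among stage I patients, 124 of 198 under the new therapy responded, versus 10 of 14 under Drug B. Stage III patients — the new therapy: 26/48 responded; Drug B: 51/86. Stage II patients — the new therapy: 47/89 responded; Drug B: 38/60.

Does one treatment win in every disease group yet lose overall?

Yes

Stage IV: the new therapy 2/7 = 28.6%, Drug B 52/145 = 35.9% → Drug B
Stage I: the new therapy 124/198 = 62.6%, Drug B 10/14 = 71.4% → Drug B
Stage III: the new therapy 26/48 = 54.2%, Drug B 51/86 = 59.3% → Drug B
Stage II: the new therapy 47/89 = 52.8%, Drug B 38/60 = 63.3% → Drug B
Overall: the new therapy 199/342 = 58.2%, Drug B 151/305 = 49.5% → the new therapy
Drug B wins each disease group but the new therapy wins overall — the comparison reverses. Drug B's patients skew toward stage IV, which has a lower base rate.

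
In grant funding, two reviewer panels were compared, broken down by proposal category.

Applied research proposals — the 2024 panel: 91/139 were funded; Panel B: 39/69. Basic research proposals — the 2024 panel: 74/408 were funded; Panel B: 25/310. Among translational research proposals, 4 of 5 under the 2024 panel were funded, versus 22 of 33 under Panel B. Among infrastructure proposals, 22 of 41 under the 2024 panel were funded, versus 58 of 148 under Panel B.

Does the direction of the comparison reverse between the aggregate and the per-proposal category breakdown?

No

Applied research: the 2024 panel 91/139 = 65.5%, Panel B 39/69 = 56.5% → the 2024 panel
Basic research: the 2024 panel 74/408 = 18.1%, Panel B 25/310 = 8.1% → the 2024 panel
Translational research: the 2024 panel 4/5 = 80.0%, Panel B 22/33 = 66.7% → the 2024 panel
Infrastructure: the 2024 panel 22/41 = 53.7%, Panel B 58/148 = 39.2% → the 2024 panel
Overall: the 2024 panel 191/593 = 32.2%, Panel B 144/560 = 25.7% → the 2024 panel
The 2024 panel wins overall and in every proposal group — no reversal.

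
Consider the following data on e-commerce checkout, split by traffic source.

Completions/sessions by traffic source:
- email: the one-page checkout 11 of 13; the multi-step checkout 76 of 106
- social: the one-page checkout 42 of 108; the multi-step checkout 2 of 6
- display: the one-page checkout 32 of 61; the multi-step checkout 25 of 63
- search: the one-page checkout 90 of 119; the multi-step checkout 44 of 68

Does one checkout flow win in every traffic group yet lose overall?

Email: the one-page checkout 11/13 = 84.6%, the multi-step checkout 76/106 = 71.7% → the one-page checkout
Social: the one-page checkout 42/108 = 38.9%, the multi-step checkout 2/6 = 33.3% → the one-page checkout
Display: the one-page checkout 32/61 = 52.5%, the multi-step checkout 25/63 = 39.7% → the one-page checkout
Search: the one-page checkout 90/119 = 75.6%, the multi-step checkout 44/68 = 64.7% → the one-page checkout
Overall: the one-page checkout 175/301 = 58.1%, the multi-step checkout 147/243 = 60.5% → the multi-step checkout
The one-page checkout wins each traffic group but the multi-step checkout wins overall — the comparison reverses. The one-page checkout's sessions skew toward social, which has a lower base rate.

Yes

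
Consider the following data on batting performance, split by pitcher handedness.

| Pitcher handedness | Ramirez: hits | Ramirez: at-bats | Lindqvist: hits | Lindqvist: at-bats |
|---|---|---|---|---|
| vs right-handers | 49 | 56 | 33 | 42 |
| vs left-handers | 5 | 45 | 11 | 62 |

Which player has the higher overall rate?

Ramirez

Vs right-handers: Ramirez 49/56 = 87.5%, Lindqvist 33/42 = 78.6% → Ramirez
Vs left-handers: Ramirez 5/45 = 11.1%, Lindqvist 11/62 = 17.7% → Lindqvist
Overall: Ramirez 54/101 = 53.5%, Lindqvist 44/104 = 42.3% → Ramirez
(Neither sweeps every pitcher group, but Ramirez has the higher pooled rate.)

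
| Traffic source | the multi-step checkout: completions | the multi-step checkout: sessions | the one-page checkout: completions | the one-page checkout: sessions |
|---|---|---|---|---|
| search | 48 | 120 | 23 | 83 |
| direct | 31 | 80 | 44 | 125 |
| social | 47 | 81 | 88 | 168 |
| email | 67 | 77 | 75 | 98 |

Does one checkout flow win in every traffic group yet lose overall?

Search: the multi-step checkout 48/120 = 40.0%, the one-page checkout 23/83 = 27.7% → the multi-step checkout
Direct: the multi-step checkout 31/80 = 38.8%, the one-page checkout 44/125 = 35.2% → the multi-step checkout
Social: the multi-step checkout 47/81 = 58.0%, the one-page checkout 88/168 = 52.4% → the multi-step checkout
Email: the multi-step checkout 67/77 = 87.0%, the one-page checkout 75/98 = 76.5% → the multi-step checkout
Overall: the multi-step checkout 193/358 = 53.9%, the one-page checkout 230/474 = 48.5% → the multi-step checkout
The multi-step checkout wins overall and in every traffic group — no reversal.

No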